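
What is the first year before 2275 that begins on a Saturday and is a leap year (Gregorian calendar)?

2248

Jan 1 advances by 2 weekdays after a leap year and by 1 after a common year.
2275: Jan 1 is Friday.
2274: Thursday
2273: Wednesday
2272: Monday (leap)
2271: Sunday
2270: Saturday
2269: Friday
2268: Wednesday (leap)
2267: Tuesday
2266: Monday
2265: Sunday
2264: Friday (leap)
2263: Thursday
2262: Wednesday
2261: Tuesday
2260: Sunday (leap)
2259: Saturday
2258: Friday
2257: Thursday
2256: Tuesday (leap)
2255: Monday
2254: Sunday
2253: Saturday
2252: Thursday (leap)
2251: Wednesday
2250: Tuesday
2249: Monday
2248: Saturday (leap)
2248 begins on a Saturday and is a leap year.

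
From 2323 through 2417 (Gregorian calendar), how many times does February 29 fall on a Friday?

Leap years in 2323–2417: 24 of them.
Feb 29 weekday advances by 5 (mod 7) from one leap year to the next four years later (or differs when a century non-leap intervenes).
Leap-day weekdays: 2324:Fri✓ 2328:Wed 2332:Mon 2336:Sat 2340:Thu 2344:Tue 2348:Sun 2352:Fri✓ 2356:Wed 2360:Mon 2364:Sat 2368:Thu 2372:Tue 2376:Sun 2380:Fri✓ 2384:Wed 2388:Mon 2392:Sat 2396:Thu 2400:Tue 2404:Sun 2408:Fri✓ 2412:Wed 2416:Mon
Friday: 2324, 2352, 2380, 2408 → 4.

4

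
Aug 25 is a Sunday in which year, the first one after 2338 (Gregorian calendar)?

2340

From one year to the next, a fixed date's weekday advances by 1, or by 2 when a Feb 29 lies between the two dates.
2338: August 25 is Thursday.
2339: Friday (+1)
2340: Sunday (+2)
Aug 25 falls on a Sunday in 2340.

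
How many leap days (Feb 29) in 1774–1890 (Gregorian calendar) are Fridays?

Leap years in 1774–1890: 28 of them.
Feb 29 weekday advances by 5 (mod 7) from one leap year to the next four years later (or differs when a century non-leap intervenes).
Leap-day weekdays: 1776:Thu 1780:Tue 1784:Sun 1788:Fri✓ 1792:Wed 1796:Mon 1804:Wed 1808:Mon 1812:Sat 1816:Thu 1820:Tue 1824:Sun 1828:Fri✓ 1832:Wed 1836:Mon 1840:Sat 1844:Thu 1848:Tue 1852:Sun 1856:Fri✓ 1860:Wed 1864:Mon 1868:Sat 1872:Thu 1876:Tue 1880:Sun 1884:Fri✓ 1888:Wed
Friday: 1788, 1828, 1856, 1884 → 4.

4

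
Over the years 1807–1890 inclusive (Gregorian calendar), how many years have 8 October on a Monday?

12

Track 8 October's weekday year by year (advancing +1, or +2 across a Feb 29):
  1807: Thu  1808: Sat (+2)  1809: Sun (+1)  1810: Mon (+1) ✓  1811: Tue (+1)
  1812: Thu (+2)  1813: Fri (+1)  1814: Sat (+1)  1815: Sun (+1)  1816: Tue (+2)
  1817: Wed (+1)  1818: Thu (+1)  1819: Fri (+1)  1820: Sun (+2)  … (56 more years) …
  1877: Mon (+1) ✓  1878: Tue (+1)  1879: Wed (+1)  1880: Fri (+2)  1881: Sat (+1)
  1882: Sun (+1)  1883: Mon (+1) ✓  1884: Wed (+2)  1885: Thu (+1)  1886: Fri (+1)
  1887: Sat (+1)  1888: Mon (+2) ✓  1889: Tue (+1)  1890: Wed (+1)
Monday years: 1810, 1821, 1827, 1832, 1838, 1849, 1855, 1860, 1866, 1877, 1883, 1888 — 12 in total.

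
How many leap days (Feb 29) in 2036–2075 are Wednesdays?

2

Leap years in 2036–2075: 10 of them.
Feb 29 weekday advances by 5 (mod 7) from one leap year to the next four years later (or differs when a century non-leap intervenes).
Leap-day weekdays: 2036:Fri 2040:Wed✓ 2044:Mon 2048:Sat 2052:Thu 2056:Tue 2060:Sun 2064:Fri 2068:Wed✓ 2072:Mon
Wednesday: 2040, 2068 → 2.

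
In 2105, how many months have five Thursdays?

5

A month of length L has five Thursdays iff its first Thursday is on day ≤ L−28 (so day 1–3 in a 31-day month, 1–2 in a 30-day month, day 1 in a leap February).
Checking each month of 2105: Jan starts Thu (31d) ✓; Feb starts Sun (28d); Mar starts Sun (31d); Apr starts Wed (30d) ✓; May starts Fri (31d); Jun starts Mon (30d); Jul starts Wed (31d) ✓; Aug starts Sat (31d); Sep starts Tue (30d); Oct starts Thu (31d) ✓; Nov starts Sun (30d); Dec starts Tue (31d) ✓.
Five-Thursday months: January, April, July, October, December → 5.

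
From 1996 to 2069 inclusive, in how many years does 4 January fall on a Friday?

11

Track 4 January's weekday year by year (advancing +1, or +2 across a Feb 29):
  1996: Thu  1997: Sat (+2)  1998: Sun (+1)  1999: Mon (+1)  2000: Tue (+1)
  2001: Thu (+2)  2002: Fri (+1) ✓  2003: Sat (+1)  2004: Sun (+1)  2005: Tue (+2)
  2006: Wed (+1)  2007: Thu (+1)  2008: Fri (+1) ✓  2009: Sun (+2)  … (46 more years) …
  2056: Tue (+1)  2057: Thu (+2)  2058: Fri (+1) ✓  2059: Sat (+1)  2060: Sun (+1)
  2061: Tue (+2)  2062: Wed (+1)  2063: Thu (+1)  2064: Fri (+1) ✓  2065: Sun (+2)
  2066: Mon (+1)  2067: Tue (+1)  2068: Wed (+1)  2069: Fri (+2) ✓
Friday years: 2002, 2008, 2013, 2019, 2030, 2036, 2041, 2047, 2058, 2064, 2069 — 11 in total.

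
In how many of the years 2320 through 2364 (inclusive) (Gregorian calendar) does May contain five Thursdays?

19

May has 31 days; it has five Thursdays when Thursday falls among the first (month-length − 28) days — i.e. when May 1 is one of Thursday/Wednesday/Tuesday.
May 1 by year: 2320:Sat 2321:Sun 2322:Mon 2323:Tue✓ 2324:Thu✓ 2325:Fri 2326:Sat 2327:Sun 2328:Tue✓ 2329:Wed✓ 2330:Thu✓ 2331:Fri 2332:Sun 2333:Mon 2334:Tue✓ …(15 more)… 2350:Mon 2351:Tue✓ 2352:Thu✓ 2353:Fri 2354:Sat 2355:Sun 2356:Tue✓ 2357:Wed✓ 2358:Thu✓ 2359:Fri 2360:Sun 2361:Mon 2362:Tue✓ 2363:Wed✓ 2364:Fri
Years with five Thursdays: 2323, 2324, 2328, 2329, 2330, 2334, 2335, 2340, 2341, 2345, 2346, 2347, 2351, 2352, 2356, 2357, 2358, 2362, 2363 → 19.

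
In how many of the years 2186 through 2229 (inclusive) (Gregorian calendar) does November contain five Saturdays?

13

November has 30 days; it has five Saturdays when Saturday falls among the first (month-length − 28) days — i.e. when November 1 is one of Saturday/Friday.
November 1 by year: 2186:Wed 2187:Thu 2188:Sat✓ 2189:Sun 2190:Mon 2191:Tue 2192:Thu 2193:Fri✓ 2194:Sat✓ 2195:Sun 2196:Tue 2197:Wed 2198:Thu 2199:Fri✓ 2200:Sat✓ …(14 more)… 2215:Wed 2216:Fri✓ 2217:Sat✓ 2218:Sun 2219:Mon 2220:Wed 2221:Thu 2222:Fri✓ 2223:Sat✓ 2224:Mon 2225:Tue 2226:Wed 2227:Thu 2228:Sat✓ 2229:Sun
Years with five Saturdays: 2188, 2193, 2194, 2199, 2200, 2205, 2206, 2211, 2216, 2217, 2222, 2223, 2228 → 13.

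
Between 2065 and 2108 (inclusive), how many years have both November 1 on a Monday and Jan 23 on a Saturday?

Check each year's weekday for November 1 and Jan 23:
  2065: Sun/Fri  2066: Mon/Sat ✓  2067: Tue/Sun  2068: Thu/Mon  2069: Fri/Wed  2070: Sat/Thu  2071: Sun/Fri  2072: Tue/Sat  2073: Wed/Mon  2074: Thu/Tue  2075: Fri/Wed  2076: Sun/Thu  2077: Mon/Sat ✓  2078: Tue/Sun  …(16 more)…  2095: Tue/Sun  2096: Thu/Mon  2097: Fri/Wed  2098: Sat/Thu  2099: Sun/Fri  2100: Mon/Sat ✓  2101: Tue/Sun  2102: Wed/Mon  2103: Thu/Tue  2104: Sat/Wed  2105: Sun/Fri  2106: Mon/Sat ✓  2107: Tue/Sun  2108: Thu/Mon
Both conditions hold in: 2066, 2077, 2083, 2094, 2100, 2106 — 6.

6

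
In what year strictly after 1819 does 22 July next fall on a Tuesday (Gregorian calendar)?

1823

From one year to the next, a fixed date's weekday advances by 1, or by 2 when a Feb 29 lies between the two dates.
1819: July 22 is Thursday.
1820: Saturday (+2)
1821: Sunday (+1)
1822: Monday (+1)
1823: Tuesday (+1)
22 July falls on a Tuesday in 1823.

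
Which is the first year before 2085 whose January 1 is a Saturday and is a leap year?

Jan 1 advances by 2 weekdays after a leap year and by 1 after a common year.
2085: Jan 1 is Monday.
2084: Saturday (leap)
2084 begins on a Saturday and is a leap year.

2084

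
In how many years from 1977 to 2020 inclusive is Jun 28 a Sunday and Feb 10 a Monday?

Check each year's weekday for Jun 28 and Feb 10:
  1977: Tue/Thu  1978: Wed/Fri  1979: Thu/Sat  1980: Sat/Sun  1981: Sun/Tue  1982: Mon/Wed  1983: Tue/Thu  1984: Thu/Fri  1985: Fri/Sun  1986: Sat/Mon  1987: Sun/Tue  1988: Tue/Wed  1989: Wed/Fri  1990: Thu/Sat  …(16 more)…  2007: Thu/Sat  2008: Sat/Sun  2009: Sun/Tue  2010: Mon/Wed  2011: Tue/Thu  2012: Thu/Fri  2013: Fri/Sun  2014: Sat/Mon  2015: Sun/Tue  2016: Tue/Wed  2017: Wed/Fri  2018: Thu/Sat  2019: Fri/Sun  2020: Sun/Mon ✓
Both conditions hold in: 1992, 2020 — 2.

2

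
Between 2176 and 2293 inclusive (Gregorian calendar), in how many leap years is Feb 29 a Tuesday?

4

Leap years in 2176–2293: 29 of them.
Feb 29 weekday advances by 5 (mod 7) from one leap year to the next four years later (or differs when a century non-leap intervenes).
Leap-day weekdays: 2176:Thu 2180:Tue✓ 2184:Sun 2188:Fri 2192:Wed 2196:Mon 2204:Wed 2208:Mon 2212:Sat 2216:Thu 2220:Tue✓ 2224:Sun 2228:Fri …(3 more)… 2244:Thu 2248:Tue✓ 2252:Sun 2256:Fri 2260:Wed 2264:Mon 2268:Sat 2272:Thu 2276:Tue✓ 2280:Sun 2284:Fri 2288:Wed 2292:Mon
Tuesday: 2180, 2220, 2248, 2276 → 4.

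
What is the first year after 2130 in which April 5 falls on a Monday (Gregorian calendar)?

2134

From one year to the next, a fixed date's weekday advances by 1, or by 2 when a Feb 29 lies between the two dates.
2130: April 5 is Wednesday.
2131: Thursday (+1)
2132: Saturday (+2)
2133: Sunday (+1)
2134: Monday (+1)
April 5 falls on a Monday in 2134.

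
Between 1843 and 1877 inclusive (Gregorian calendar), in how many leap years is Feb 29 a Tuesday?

2

Leap years in 1843–1877: 9 of them.
Feb 29 weekday advances by 5 (mod 7) from one leap year to the next four years later (or differs when a century non-leap intervenes).
Leap-day weekdays: 1844:Thu 1848:Tue✓ 1852:Sun 1856:Fri 1860:Wed 1864:Mon 1868:Sat 1872:Thu 1876:Tue✓
Tuesday: 1848, 1876 → 2.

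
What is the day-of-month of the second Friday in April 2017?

14

April 1, 2017 is a Saturday, so the first Friday is the 7th.
The second Friday is 7 + 7 = 14.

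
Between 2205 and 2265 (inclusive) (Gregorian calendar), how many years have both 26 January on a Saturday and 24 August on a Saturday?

Check each year's weekday for 26 January and 24 August:
  2205: Sat/Sat ✓  2206: Sun/Sun  2207: Mon/Mon  2208: Tue/Wed  2209: Thu/Thu  2210: Fri/Fri  2211: Sat/Sat ✓  2212: Sun/Mon  2213: Tue/Tue  2214: Wed/Wed  2215: Thu/Thu  2216: Fri/Sat  2217: Sun/Sun  2218: Mon/Mon  …(33 more)…  2252: Mon/Tue  2253: Wed/Wed  2254: Thu/Thu  2255: Fri/Fri  2256: Sat/Sun  2257: Mon/Mon  2258: Tue/Tue  2259: Wed/Wed  2260: Thu/Fri  2261: Sat/Sat ✓  2262: Sun/Sun  2263: Mon/Mon  2264: Tue/Wed  2265: Thu/Thu
Both conditions hold in: 2205, 2211, 2222, 2233, 2239, 2250, 2261 — 7.

7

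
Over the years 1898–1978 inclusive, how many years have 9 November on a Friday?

11

Track 9 November's weekday year by year (advancing +1, or +2 across a Feb 29):
  1898: Wed  1899: Thu (+1)  1900: Fri (+1) ✓  1901: Sat (+1)  1902: Sun (+1)
  1903: Mon (+1)  1904: Wed (+2)  1905: Thu (+1)  1906: Fri (+1) ✓  1907: Sat (+1)
  1908: Mon (+2)  1909: Tue (+1)  1910: Wed (+1)  1911: Thu (+1)  … (53 more years) …
  1965: Tue (+1)  1966: Wed (+1)  1967: Thu (+1)  1968: Sat (+2)  1969: Sun (+1)
  1970: Mon (+1)  1971: Tue (+1)  1972: Thu (+2)  1973: Fri (+1) ✓  1974: Sat (+1)
  1975: Sun (+1)  1976: Tue (+2)  1977: Wed (+1)  1978: Thu (+1)
Friday years: 1900, 1906, 1917, 1923, 1928, 1934, 1945, 1951, 1956, 1962, 1973 — 11 in total.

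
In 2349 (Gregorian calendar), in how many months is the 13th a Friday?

1

Check the 13th of each month of 2349: Jan 13: Thu, Feb 13: Sun, Mar 13: Sun, Apr 13: Wed, May 13: Fri, Jun 13: Mon, Jul 13: Wed, Aug 13: Sat, Sep 13: Tue, Oct 13: Thu, Nov 13: Sun, Dec 13: Tue.
Friday occurs in May — 1 month.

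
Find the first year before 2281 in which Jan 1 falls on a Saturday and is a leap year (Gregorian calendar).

2276

Jan 1 advances by 2 weekdays after a leap year and by 1 after a common year.
2281: Jan 1 is Saturday.
2280: Thursday (leap)
2279: Wednesday
2278: Tuesday
2277: Monday
2276: Saturday (leap)
2276 begins on a Saturday and is a leap year.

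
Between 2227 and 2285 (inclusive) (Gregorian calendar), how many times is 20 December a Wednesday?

Track 20 December's weekday year by year (advancing +1, or +2 across a Feb 29):
  2227: Thu  2228: Sat (+2)  2229: Sun (+1)  2230: Mon (+1)  2231: Tue (+1)
  2232: Thu (+2)  2233: Fri (+1)  2234: Sat (+1)  2235: Sun (+1)  2236: Tue (+2)
  2237: Wed (+1) ✓  2238: Thu (+1)  2239: Fri (+1)  2240: Sun (+2)  … (31 more years) …
  2272: Fri (+2)  2273: Sat (+1)  2274: Sun (+1)  2275: Mon (+1)  2276: Wed (+2) ✓
  2277: Thu (+1)  2278: Fri (+1)  2279: Sat (+1)  2280: Mon (+2)  2281: Tue (+1)
  2282: Wed (+1) ✓  2283: Thu (+1)  2284: Sat (+2)  2285: Sun (+1)
Wednesday years: 2237, 2243, 2248, 2254, 2265, 2271, 2276, 2282 — 8 in total.

8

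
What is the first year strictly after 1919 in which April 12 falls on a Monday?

1920

From one year to the next, a fixed date's weekday advances by 1, or by 2 when a Feb 29 lies between the two dates.
1919: April 12 is Saturday.
1920: Monday (+2)
April 12 falls on a Monday in 1920.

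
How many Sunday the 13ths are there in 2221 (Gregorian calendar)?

1

Check the 13th of each month of 2221: Jan 13: Sat, Feb 13: Tue, Mar 13: Tue, Apr 13: Fri, May 13: Sun, Jun 13: Wed, Jul 13: Fri, Aug 13: Mon, Sep 13: Thu, Oct 13: Sat, Nov 13: Tue, Dec 13: Thu.
Sunday occurs in May — 1 month.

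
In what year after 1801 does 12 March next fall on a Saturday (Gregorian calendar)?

1803

From one year to the next, a fixed date's weekday advances by 1, or by 2 when a Feb 29 lies between the two dates.
1801: March 12 is Thursday.
1802: Friday (+1)
1803: Saturday (+1)
12 March falls on a Saturday in 1803.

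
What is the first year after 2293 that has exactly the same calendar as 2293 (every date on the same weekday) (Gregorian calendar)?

Two years share a calendar iff Jan 1 falls on the same weekday and both are leap or both are common. 2293: Jan 1 is Sunday, common year.
2294: Jan 1 Monday, common
2295: Jan 1 Tuesday, common
2296: Jan 1 Wednesday, leap
2297: Jan 1 Friday, common
2298: Jan 1 Saturday, common
2299: Jan 1 Sunday, common
2299 matches on both conditions.

2299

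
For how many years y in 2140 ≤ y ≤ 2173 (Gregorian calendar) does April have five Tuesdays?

9

April has 30 days; it has five Tuesdays when Tuesday falls among the first (month-length − 28) days — i.e. when April 1 is one of Tuesday/Monday.
April 1 by year: 2140:Fri 2141:Sat 2142:Sun 2143:Mon✓ 2144:Wed 2145:Thu 2146:Fri 2147:Sat 2148:Mon✓ 2149:Tue✓ 2150:Wed 2151:Thu 2152:Sat 2153:Sun 2154:Mon✓ …(4 more)… 2159:Sun 2160:Tue✓ 2161:Wed 2162:Thu 2163:Fri 2164:Sun 2165:Mon✓ 2166:Tue✓ 2167:Wed 2168:Fri 2169:Sat 2170:Sun 2171:Mon✓ 2172:Wed 2173:Thu
Years with five Tuesdays: 2143, 2148, 2149, 2154, 2155, 2160, 2165, 2166, 2171 → 9.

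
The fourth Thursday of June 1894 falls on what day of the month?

June 1, 1894 is a Friday, so the first Thursday is the 7th.
The fourth Thursday is 7 + 21 = 28.

28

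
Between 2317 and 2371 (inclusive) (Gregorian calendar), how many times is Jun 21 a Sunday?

Track Jun 21's weekday year by year (advancing +1, or +2 across a Feb 29):
  2317: Thu  2318: Fri (+1)  2319: Sat (+1)  2320: Mon (+2)  2321: Tue (+1)
  2322: Wed (+1)  2323: Thu (+1)  2324: Sat (+2)  2325: Sun (+1) ✓  2326: Mon (+1)
  2327: Tue (+1)  2328: Thu (+2)  2329: Fri (+1)  2330: Sat (+1)  … (27 more years) …
  2358: Sat (+1)  2359: Sun (+1) ✓  2360: Tue (+2)  2361: Wed (+1)  2362: Thu (+1)
  2363: Fri (+1)  2364: Sun (+2) ✓  2365: Mon (+1)  2366: Tue (+1)  2367: Wed (+1)
  2368: Fri (+2)  2369: Sat (+1)  2370: Sun (+1) ✓  2371: Mon (+1)
Sunday years: 2325, 2331, 2336, 2342, 2353, 2359, 2364, 2370 — 8 in total.

8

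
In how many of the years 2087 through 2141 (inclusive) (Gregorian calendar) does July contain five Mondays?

21

July has 31 days; it has five Mondays when Monday falls among the first (month-length − 28) days — i.e. when July 1 is one of Monday/Sunday/Saturday.
July 1 by year: 2087:Tue 2088:Thu 2089:Fri 2090:Sat✓ 2091:Sun✓ 2092:Tue 2093:Wed 2094:Thu 2095:Fri 2096:Sun✓ 2097:Mon✓ 2098:Tue 2099:Wed 2100:Thu 2101:Fri …(25 more)… 2127:Tue 2128:Thu 2129:Fri 2130:Sat✓ 2131:Sun✓ 2132:Tue 2133:Wed 2134:Thu 2135:Fri 2136:Sun✓ 2137:Mon✓ 2138:Tue 2139:Wed 2140:Fri 2141:Sat✓
Years with five Mondays: 2090, 2091, 2096, 2097, 2102, 2103, 2108, 2109, 2113, 2114, 2115, 2119, 2120, 2124, 2125, 2126, 2130, 2131, 2136, 2137, 2141 → 21.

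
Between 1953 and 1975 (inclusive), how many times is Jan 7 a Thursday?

Track Jan 7's weekday year by year (advancing +1, or +2 across a Feb 29):
  1953: Wed  1954: Thu (+1) ✓  1955: Fri (+1)  1956: Sat (+1)  1957: Mon (+2)
  1958: Tue (+1)  1959: Wed (+1)  1960: Thu (+1) ✓  1961: Sat (+2)  1962: Sun (+1)
  1963: Mon (+1)  1964: Tue (+1)  1965: Thu (+2) ✓  1966: Fri (+1)  1967: Sat (+1)
  1968: Sun (+1)  1969: Tue (+2)  1970: Wed (+1)  1971: Thu (+1) ✓  1972: Fri (+1)
  1973: Sun (+2)  1974: Mon (+1)  1975: Tue (+1)
Thursday years: 1954, 1960, 1965, 1971 — 4 in total.

4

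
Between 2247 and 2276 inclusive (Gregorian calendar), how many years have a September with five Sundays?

8

September has 30 days; it has five Sundays when Sunday falls among the first (month-length − 28) days — i.e. when September 1 is one of Sunday/Saturday.
September 1 by year: 2247:Wed 2248:Fri 2249:Sat✓ 2250:Sun✓ 2251:Mon 2252:Wed 2253:Thu 2254:Fri 2255:Sat✓ 2256:Mon 2257:Tue 2258:Wed 2259:Thu 2260:Sat✓ 2261:Sun✓ 2262:Mon 2263:Tue 2264:Thu 2265:Fri 2266:Sat✓ 2267:Sun✓ 2268:Tue 2269:Wed 2270:Thu 2271:Fri 2272:Sun✓ 2273:Mon 2274:Tue 2275:Wed 2276:Fri
Years with five Sundays: 2249, 2250, 2255, 2260, 2261, 2266, 2267, 2272 → 8.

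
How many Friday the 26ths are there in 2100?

Check the 26th of each month of 2100: Jan 26: Tue, Feb 26: Fri, Mar 26: Fri, Apr 26: Mon, May 26: Wed, Jun 26: Sat, Jul 26: Mon, Aug 26: Thu, Sep 26: Sun, Oct 26: Tue, Nov 26: Fri, Dec 26: Sun.
Friday occurs in February, March, November — 3 months.

3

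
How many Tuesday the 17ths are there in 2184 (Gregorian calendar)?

Check the 17th of each month of 2184: Jan 17: Sat, Feb 17: Tue, Mar 17: Wed, Apr 17: Sat, May 17: Mon, Jun 17: Thu, Jul 17: Sat, Aug 17: Tue, Sep 17: Fri, Oct 17: Sun, Nov 17: Wed, Dec 17: Fri.
Tuesday occurs in February, August — 2 months.

2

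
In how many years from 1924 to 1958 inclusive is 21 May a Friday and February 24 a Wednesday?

4

Check each year's weekday for 21 May and February 24:
  1924: Wed/Sun  1925: Thu/Tue  1926: Fri/Wed ✓  1927: Sat/Thu  1928: Mon/Fri  1929: Tue/Sun  1930: Wed/Mon  1931: Thu/Tue  1932: Sat/Wed  1933: Sun/Fri  1934: Mon/Sat  1935: Tue/Sun  1936: Thu/Mon  1937: Fri/Wed ✓  …(7 more)…  1945: Mon/Sat  1946: Tue/Sun  1947: Wed/Mon  1948: Fri/Tue  1949: Sat/Thu  1950: Sun/Fri  1951: Mon/Sat  1952: Wed/Sun  1953: Thu/Tue  1954: Fri/Wed ✓  1955: Sat/Thu  1956: Mon/Fri  1957: Tue/Sun  1958: Wed/Mon
Both conditions hold in: 1926, 1937, 1943, 1954 — 4.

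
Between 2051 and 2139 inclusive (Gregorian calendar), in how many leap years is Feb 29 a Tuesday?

3

Leap years in 2051–2139: 21 of them.
Feb 29 weekday advances by 5 (mod 7) from one leap year to the next four years later (or differs when a century non-leap intervenes).
Leap-day weekdays: 2052:Thu 2056:Tue✓ 2060:Sun 2064:Fri 2068:Wed 2072:Mon 2076:Sat 2080:Thu 2084:Tue✓ 2088:Sun 2092:Fri 2096:Wed 2104:Fri 2108:Wed 2112:Mon 2116:Sat 2120:Thu 2124:Tue✓ 2128:Sun 2132:Fri 2136:Wed
Tuesday: 2056, 2084, 2124 → 3.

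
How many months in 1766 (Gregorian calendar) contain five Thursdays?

4

A month of length L has five Thursdays iff its first Thursday is on day ≤ L−28 (so day 1–3 in a 31-day month, 1–2 in a 30-day month, day 1 in a leap February).
Checking each month of 1766: Jan starts Wed (31d) ✓; Feb starts Sat (28d); Mar starts Sat (31d); Apr starts Tue (30d); May starts Thu (31d) ✓; Jun starts Sun (30d); Jul starts Tue (31d) ✓; Aug starts Fri (31d); Sep starts Mon (30d); Oct starts Wed (31d) ✓; Nov starts Sat (30d); Dec starts Mon (31d).
Five-Thursday months: January, May, July, October → 4.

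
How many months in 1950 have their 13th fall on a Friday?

2

Check the 13th of each month of 1950: Jan 13: Fri, Feb 13: Mon, Mar 13: Mon, Apr 13: Thu, May 13: Sat, Jun 13: Tue, Jul 13: Thu, Aug 13: Sun, Sep 13: Wed, Oct 13: Fri, Nov 13: Mon, Dec 13: Wed.
Friday occurs in January, October — 2 months.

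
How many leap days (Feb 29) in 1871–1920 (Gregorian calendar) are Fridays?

Leap years in 1871–1920: 12 of them.
Feb 29 weekday advances by 5 (mod 7) from one leap year to the next four years later (or differs when a century non-leap intervenes).
Leap-day weekdays: 1872:Thu 1876:Tue 1880:Sun 1884:Fri✓ 1888:Wed 1892:Mon 1896:Sat 1904:Mon 1908:Sat 1912:Thu 1916:Tue 1920:Sun
Friday: 1884 → 1.

1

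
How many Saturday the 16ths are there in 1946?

Check the 16th of each month of 1946: Jan 16: Wed, Feb 16: Sat, Mar 16: Sat, Apr 16: Tue, May 16: Thu, Jun 16: Sun, Jul 16: Tue, Aug 16: Fri, Sep 16: Mon, Oct 16: Wed, Nov 16: Sat, Dec 16: Mon.
Saturday occurs in February, March, November — 3 months.

3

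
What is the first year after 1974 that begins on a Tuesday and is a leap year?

1980

Jan 1 advances by 2 weekdays after a leap year and by 1 after a common year.
1974: Jan 1 is Tuesday.
1975: Wednesday
1976: Thursday (leap)
1977: Saturday
1978: Sunday
1979: Monday
1980: Tuesday (leap)
1980 begins on a Tuesday and is a leap year.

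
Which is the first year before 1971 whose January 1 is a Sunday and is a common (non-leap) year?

1967

Jan 1 advances by 2 weekdays after a leap year and by 1 after a common year.
1971: Jan 1 is Friday.
1970: Thursday
1969: Wednesday
1968: Monday (leap)
1967: Sunday
1967 begins on a Sunday and is a common year.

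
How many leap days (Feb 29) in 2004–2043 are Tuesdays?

1

Leap years in 2004–2043: 10 of them.
Feb 29 weekday advances by 5 (mod 7) from one leap year to the next four years later (or differs when a century non-leap intervenes).
Leap-day weekdays: 2004:Sun 2008:Fri 2012:Wed 2016:Mon 2020:Sat 2024:Thu 2028:Tue✓ 2032:Sun 2036:Fri 2040:Wed
Tuesday: 2028 → 1.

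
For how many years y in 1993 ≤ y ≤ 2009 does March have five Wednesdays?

March has 31 days; it has five Wednesdays when Wednesday falls among the first (month-length − 28) days — i.e. when March 1 is one of Wednesday/Tuesday/Monday.
March 1 by year: 1993:Mon✓ 1994:Tue✓ 1995:Wed✓ 1996:Fri 1997:Sat 1998:Sun 1999:Mon✓ 2000:Wed✓ 2001:Thu 2002:Fri 2003:Sat 2004:Mon✓ 2005:Tue✓ 2006:Wed✓ 2007:Thu 2008:Sat 2009:Sun
Years with five Wednesdays: 1993, 1994, 1995, 1999, 2000, 2004, 2005, 2006 → 8.

8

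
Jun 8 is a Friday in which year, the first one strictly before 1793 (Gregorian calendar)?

1792

From one year to the next, a fixed date's weekday advances by 1, or by 2 when a Feb 29 lies between the two dates.
1793: June 8 is Saturday.
1792: Friday (−1)
Jun 8 falls on a Friday in 1792.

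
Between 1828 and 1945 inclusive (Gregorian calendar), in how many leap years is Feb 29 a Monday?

Leap years in 1828–1945: 29 of them.
Feb 29 weekday advances by 5 (mod 7) from one leap year to the next four years later (or differs when a century non-leap intervenes).
Leap-day weekdays: 1828:Fri 1832:Wed 1836:Mon✓ 1840:Sat 1844:Thu 1848:Tue 1852:Sun 1856:Fri 1860:Wed 1864:Mon✓ 1868:Sat 1872:Thu 1876:Tue …(3 more)… 1892:Mon✓ 1896:Sat 1904:Mon✓ 1908:Sat 1912:Thu 1916:Tue 1920:Sun 1924:Fri 1928:Wed 1932:Mon✓ 1936:Sat 1940:Thu 1944:Tue
Monday: 1836, 1864, 1892, 1904, 1932 → 5.

5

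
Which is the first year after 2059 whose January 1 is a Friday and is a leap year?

2072

Jan 1 advances by 2 weekdays after a leap year and by 1 after a common year.
2059: Jan 1 is Wednesday.
2060: Thursday (leap)
2061: Saturday
2062: Sunday
2063: Monday
2064: Tuesday (leap)
2065: Thursday
2066: Friday
2067: Saturday
2068: Sunday (leap)
2069: Tuesday
2070: Wednesday
2071: Thursday
2072: Friday (leap)
2072 begins on a Friday and is a leap year.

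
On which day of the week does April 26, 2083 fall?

Monday

January 1, 2083 is a Friday.
April 26 is day 116 of the year, i.e. 115 days after Jan 1.
115 mod 7 = 3, so advance 3 weekdays from Friday: Monday.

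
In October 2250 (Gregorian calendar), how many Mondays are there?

4

October 2250 has 31 days and begins on Tuesday.
The first Monday is October 7.
Mondays fall on 7, 14, 21, 28 — that's 4.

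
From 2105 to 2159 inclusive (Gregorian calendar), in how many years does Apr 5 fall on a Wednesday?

8

Track Apr 5's weekday year by year (advancing +1, or +2 across a Feb 29):
  2105: Sun  2106: Mon (+1)  2107: Tue (+1)  2108: Thu (+2)  2109: Fri (+1)
  2110: Sat (+1)  2111: Sun (+1)  2112: Tue (+2)  2113: Wed (+1) ✓  2114: Thu (+1)
  2115: Fri (+1)  2116: Sun (+2)  2117: Mon (+1)  2118: Tue (+1)  … (27 more years) …
  2146: Tue (+1)  2147: Wed (+1) ✓  2148: Fri (+2)  2149: Sat (+1)  2150: Sun (+1)
  2151: Mon (+1)  2152: Wed (+2) ✓  2153: Thu (+1)  2154: Fri (+1)  2155: Sat (+1)
  2156: Mon (+2)  2157: Tue (+1)  2158: Wed (+1) ✓  2159: Thu (+1)
Wednesday years: 2113, 2119, 2124, 2130, 2141, 2147, 2152, 2158 — 8 in total.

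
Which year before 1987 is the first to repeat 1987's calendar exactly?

Two years share a calendar iff Jan 1 falls on the same weekday and both are leap or both are common. 1987: Jan 1 is Thursday, common year.
1986: Jan 1 Wednesday, common
1985: Jan 1 Tuesday, common
1984: Jan 1 Sunday, leap
1983: Jan 1 Saturday, common
1982: Jan 1 Friday, common
1981: Jan 1 Thursday, common
1981 matches on both conditions.

1981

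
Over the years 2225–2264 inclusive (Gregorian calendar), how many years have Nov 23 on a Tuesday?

Track Nov 23's weekday year by year (advancing +1, or +2 across a Feb 29):
  2225: Wed  2226: Thu (+1)  2227: Fri (+1)  2228: Sun (+2)  2229: Mon (+1)
  2230: Tue (+1) ✓  2231: Wed (+1)  2232: Fri (+2)  2233: Sat (+1)  2234: Sun (+1)
  2235: Mon (+1)  2236: Wed (+2)  2237: Thu (+1)  2238: Fri (+1)  … (12 more years) …
  2251: Sun (+1)  2252: Tue (+2) ✓  2253: Wed (+1)  2254: Thu (+1)  2255: Fri (+1)
  2256: Sun (+2)  2257: Mon (+1)  2258: Tue (+1) ✓  2259: Wed (+1)  2260: Fri (+2)
  2261: Sat (+1)  2262: Sun (+1)  2263: Mon (+1)  2264: Wed (+2)
Tuesday years: 2230, 2241, 2247, 2252, 2258 — 5 in total.

5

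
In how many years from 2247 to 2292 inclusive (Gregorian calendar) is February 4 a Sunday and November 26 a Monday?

Check each year's weekday for February 4 and November 26:
  2247: Thu/Fri  2248: Fri/Sun  2249: Sun/Mon ✓  2250: Mon/Tue  2251: Tue/Wed  2252: Wed/Fri  2253: Fri/Sat  2254: Sat/Sun  2255: Sun/Mon ✓  2256: Mon/Wed  2257: Wed/Thu  2258: Thu/Fri  2259: Fri/Sat  2260: Sat/Mon  …(18 more)…  2279: Tue/Wed  2280: Wed/Fri  2281: Fri/Sat  2282: Sat/Sun  2283: Sun/Mon ✓  2284: Mon/Wed  2285: Wed/Thu  2286: Thu/Fri  2287: Fri/Sat  2288: Sat/Mon  2289: Mon/Tue  2290: Tue/Wed  2291: Wed/Thu  2292: Thu/Sat
Both conditions hold in: 2249, 2255, 2266, 2277, 2283 — 5.

5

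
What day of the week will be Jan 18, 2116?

January 1, 2116 is a Wednesday.
January 18 is day 18 of the year, i.e. 17 days after Jan 1.
17 mod 7 = 3, so advance 3 weekdays from Wednesday: Saturday.

Saturday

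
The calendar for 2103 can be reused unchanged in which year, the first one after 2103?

2114

Two years share a calendar iff Jan 1 falls on the same weekday and both are leap or both are common. 2103: Jan 1 is Monday, common year.
2104: Jan 1 Tuesday, leap
2105: Jan 1 Thursday, common
2106: Jan 1 Friday, common
2107: Jan 1 Saturday, common
2108: Jan 1 Sunday, leap
2109: Jan 1 Tuesday, common
2110: Jan 1 Wednesday, common
2111: Jan 1 Thursday, common
2112: Jan 1 Friday, leap
2113: Jan 1 Sunday, common
2114: Jan 1 Monday, common
2114 matches on both conditions.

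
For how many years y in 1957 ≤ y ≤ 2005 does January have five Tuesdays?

January has 31 days; it has five Tuesdays when Tuesday falls among the first (month-length − 28) days — i.e. when January 1 is one of Tuesday/Monday/Sunday.
January 1 by year: 1957:Tue✓ 1958:Wed 1959:Thu 1960:Fri 1961:Sun✓ 1962:Mon✓ 1963:Tue✓ 1964:Wed 1965:Fri 1966:Sat 1967:Sun✓ 1968:Mon✓ 1969:Wed 1970:Thu 1971:Fri …(19 more)… 1991:Tue✓ 1992:Wed 1993:Fri 1994:Sat 1995:Sun✓ 1996:Mon✓ 1997:Wed 1998:Thu 1999:Fri 2000:Sat 2001:Mon✓ 2002:Tue✓ 2003:Wed 2004:Thu 2005:Sat
Years with five Tuesdays: 1957, 1961, 1962, 1963, 1967, 1968, 1973, 1974, 1978, 1979, 1980, 1984, 1985, 1989, 1990, 1991, 1995, 1996, 2001, 2002 → 20.

20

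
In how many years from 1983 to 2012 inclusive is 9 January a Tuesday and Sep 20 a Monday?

0

Check each year's weekday for 9 January and Sep 20:
  1983: Sun/Tue  1984: Mon/Thu  1985: Wed/Fri  1986: Thu/Sat  1987: Fri/Sun  1988: Sat/Tue  1989: Mon/Wed  1990: Tue/Thu  1991: Wed/Fri  1992: Thu/Sun  1993: Sat/Mon  1994: Sun/Tue  1995: Mon/Wed  1996: Tue/Fri  1997: Thu/Sat  1998: Fri/Sun  1999: Sat/Mon  2000: Sun/Wed  2001: Tue/Thu  2002: Wed/Fri  2003: Thu/Sat  2004: Fri/Mon  2005: Sun/Tue  2006: Mon/Wed  2007: Tue/Thu  2008: Wed/Sat  2009: Fri/Sun  2010: Sat/Mon  2011: Sun/Tue  2012: Mon/Thu
Both conditions hold in: no year — 0.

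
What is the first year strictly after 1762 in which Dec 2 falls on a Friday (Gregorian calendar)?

From one year to the next, a fixed date's weekday advances by 1, or by 2 when a Feb 29 lies between the two dates.
1762: December 2 is Thursday.
1763: Friday (+1)
Dec 2 falls on a Friday in 1763.

1763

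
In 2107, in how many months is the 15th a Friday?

2

Check the 15th of each month of 2107: Jan 15: Sat, Feb 15: Tue, Mar 15: Tue, Apr 15: Fri, May 15: Sun, Jun 15: Wed, Jul 15: Fri, Aug 15: Mon, Sep 15: Thu, Oct 15: Sat, Nov 15: Tue, Dec 15: Thu.
Friday occurs in April, July — 2 months.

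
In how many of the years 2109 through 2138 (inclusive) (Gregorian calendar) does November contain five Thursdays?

8

November has 30 days; it has five Thursdays when Thursday falls among the first (month-length − 28) days — i.e. when November 1 is one of Thursday/Wednesday.
November 1 by year: 2109:Fri 2110:Sat 2111:Sun 2112:Tue 2113:Wed✓ 2114:Thu✓ 2115:Fri 2116:Sun 2117:Mon 2118:Tue 2119:Wed✓ 2120:Fri 2121:Sat 2122:Sun 2123:Mon 2124:Wed✓ 2125:Thu✓ 2126:Fri 2127:Sat 2128:Mon 2129:Tue 2130:Wed✓ 2131:Thu✓ 2132:Sat 2133:Sun 2134:Mon 2135:Tue 2136:Thu✓ 2137:Fri 2138:Sat
Years with five Thursdays: 2113, 2114, 2119, 2124, 2125, 2130, 2131, 2136 → 8.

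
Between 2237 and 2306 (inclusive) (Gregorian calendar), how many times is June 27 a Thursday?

10

Track June 27's weekday year by year (advancing +1, or +2 across a Feb 29):
  2237: Tue  2238: Wed (+1)  2239: Thu (+1) ✓  2240: Sat (+2)  2241: Sun (+1)
  2242: Mon (+1)  2243: Tue (+1)  2244: Thu (+2) ✓  2245: Fri (+1)  2246: Sat (+1)
  2247: Sun (+1)  2248: Tue (+2)  2249: Wed (+1)  2250: Thu (+1) ✓  … (42 more years) …
  2293: Tue (+1)  2294: Wed (+1)  2295: Thu (+1) ✓  2296: Sat (+2)  2297: Sun (+1)
  2298: Mon (+1)  2299: Tue (+1)  2300: Wed (+1)  2301: Thu (+1) ✓  2302: Fri (+1)
  2303: Sat (+1)  2304: Mon (+2)  2305: Tue (+1)  2306: Wed (+1)
Thursday years: 2239, 2244, 2250, 2261, 2267, 2272, 2278, 2289, 2295, 2301 — 10 in total.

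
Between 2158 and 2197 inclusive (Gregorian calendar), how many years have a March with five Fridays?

March has 31 days; it has five Fridays when Friday falls among the first (month-length − 28) days — i.e. when March 1 is one of Friday/Thursday/Wednesday.
March 1 by year: 2158:Wed✓ 2159:Thu✓ 2160:Sat 2161:Sun 2162:Mon 2163:Tue 2164:Thu✓ 2165:Fri✓ 2166:Sat 2167:Sun 2168:Tue 2169:Wed✓ 2170:Thu✓ 2171:Fri✓ 2172:Sun …(10 more)… 2183:Sat 2184:Mon 2185:Tue 2186:Wed✓ 2187:Thu✓ 2188:Sat 2189:Sun 2190:Mon 2191:Tue 2192:Thu✓ 2193:Fri✓ 2194:Sat 2195:Sun 2196:Tue 2197:Wed✓
Years with five Fridays: 2158, 2159, 2164, 2165, 2169, 2170, 2171, 2175, 2176, 2180, 2181, 2182, 2186, 2187, 2192, 2193, 2197 → 17.

17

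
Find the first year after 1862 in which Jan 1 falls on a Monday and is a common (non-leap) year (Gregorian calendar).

1866

Jan 1 advances by 2 weekdays after a leap year and by 1 after a common year.
1862: Jan 1 is Wednesday.
1863: Thursday
1864: Friday (leap)
1865: Sunday
1866: Monday
1866 begins on a Monday and is a common year.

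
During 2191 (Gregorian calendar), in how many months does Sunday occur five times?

4

A month of length L has five Sundays iff its first Sunday is on day ≤ L−28 (so day 1–3 in a 31-day month, 1–2 in a 30-day month, day 1 in a leap February).
Checking each month of 2191: Jan starts Sat (31d) ✓; Feb starts Tue (28d); Mar starts Tue (31d); Apr starts Fri (30d); May starts Sun (31d) ✓; Jun starts Wed (30d); Jul starts Fri (31d) ✓; Aug starts Mon (31d); Sep starts Thu (30d); Oct starts Sat (31d) ✓; Nov starts Tue (30d); Dec starts Thu (31d).
Five-Sunday months: January, May, July, October → 4.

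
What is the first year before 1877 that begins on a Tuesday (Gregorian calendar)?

Jan 1 advances by 2 weekdays after a leap year and by 1 after a common year.
1877: Jan 1 is Monday.
1876: Saturday (leap)
1875: Friday
1874: Thursday
1873: Wednesday
1872: Monday (leap)
1871: Sunday
1870: Saturday
1869: Friday
1868: Wednesday (leap)
1867: Tuesday
1867 begins on a Tuesday

1867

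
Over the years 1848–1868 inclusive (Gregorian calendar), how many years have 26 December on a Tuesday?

Track 26 December's weekday year by year (advancing +1, or +2 across a Feb 29):
  1848: Tue ✓  1849: Wed (+1)  1850: Thu (+1)  1851: Fri (+1)  1852: Sun (+2)
  1853: Mon (+1)  1854: Tue (+1) ✓  1855: Wed (+1)  1856: Fri (+2)  1857: Sat (+1)
  1858: Sun (+1)  1859: Mon (+1)  1860: Wed (+2)  1861: Thu (+1)  1862: Fri (+1)
  1863: Sat (+1)  1864: Mon (+2)  1865: Tue (+1) ✓  1866: Wed (+1)  1867: Thu (+1)
  1868: Sat (+2)
Tuesday years: 1848, 1854, 1865 — 3 in total.

3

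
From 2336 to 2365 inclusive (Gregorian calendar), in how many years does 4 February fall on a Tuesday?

Track 4 February's weekday year by year (advancing +1, or +2 across a Feb 29):
  2336: Tue ✓  2337: Thu (+2)  2338: Fri (+1)  2339: Sat (+1)  2340: Sun (+1)
  2341: Tue (+2) ✓  2342: Wed (+1)  2343: Thu (+1)  2344: Fri (+1)  2345: Sun (+2)
  2346: Mon (+1)  2347: Tue (+1) ✓  2348: Wed (+1)  2349: Fri (+2)  2350: Sat (+1)
  2351: Sun (+1)  2352: Mon (+1)  2353: Wed (+2)  2354: Thu (+1)  2355: Fri (+1)
  2356: Sat (+1)  2357: Mon (+2)  2358: Tue (+1) ✓  2359: Wed (+1)  2360: Thu (+1)
  2361: Sat (+2)  2362: Sun (+1)  2363: Mon (+1)  2364: Tue (+1) ✓  2365: Thu (+2)
Tuesday years: 2336, 2341, 2347, 2358, 2364 — 5 in total.

5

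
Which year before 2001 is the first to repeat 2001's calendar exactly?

Two years share a calendar iff Jan 1 falls on the same weekday and both are leap or both are common. 2001: Jan 1 is Monday, common year.
2000: Jan 1 Saturday, leap
1999: Jan 1 Friday, common
1998: Jan 1 Thursday, common
1997: Jan 1 Wednesday, common
1996: Jan 1 Monday, leap
1995: Jan 1 Sunday, common
1994: Jan 1 Saturday, common
1993: Jan 1 Friday, common
1992: Jan 1 Wednesday, leap
1991: Jan 1 Tuesday, common
1990: Jan 1 Monday, common
1990 matches on both conditions.

1990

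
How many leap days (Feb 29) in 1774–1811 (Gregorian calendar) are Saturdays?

Leap years in 1774–1811: 8 of them.
Feb 29 weekday advances by 5 (mod 7) from one leap year to the next four years later (or differs when a century non-leap intervenes).
Leap-day weekdays: 1776:Thu 1780:Tue 1784:Sun 1788:Fri 1792:Wed 1796:Mon 1804:Wed 1808:Mon
Saturday: none → 0.

0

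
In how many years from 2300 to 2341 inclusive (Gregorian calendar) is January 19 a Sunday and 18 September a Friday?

2

Check each year's weekday for January 19 and 18 September:
  2300: Fri/Tue  2301: Sat/Wed  2302: Sun/Thu  2303: Mon/Fri  2304: Tue/Sun  2305: Thu/Mon  2306: Fri/Tue  2307: Sat/Wed  2308: Sun/Fri ✓  2309: Tue/Sat  2310: Wed/Sun  2311: Thu/Mon  2312: Fri/Wed  2313: Sun/Thu  …(14 more)…  2328: Thu/Tue  2329: Sat/Wed  2330: Sun/Thu  2331: Mon/Fri  2332: Tue/Sun  2333: Thu/Mon  2334: Fri/Tue  2335: Sat/Wed  2336: Sun/Fri ✓  2337: Tue/Sat  2338: Wed/Sun  2339: Thu/Mon  2340: Fri/Wed  2341: Sun/Thu
Both conditions hold in: 2308, 2336 — 2.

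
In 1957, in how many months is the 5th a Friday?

2

Check the 5th of each month of 1957: Jan 5: Sat, Feb 5: Tue, Mar 5: Tue, Apr 5: Fri, May 5: Sun, Jun 5: Wed, Jul 5: Fri, Aug 5: Mon, Sep 5: Thu, Oct 5: Sat, Nov 5: Tue, Dec 5: Thu.
Friday occurs in April, July — 2 months.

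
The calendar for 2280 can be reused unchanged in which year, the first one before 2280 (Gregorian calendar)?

2252

Two years share a calendar iff Jan 1 falls on the same weekday and both are leap or both are common. 2280: Jan 1 is Thursday, leap year.
2279: Jan 1 Wednesday, common
2278: Jan 1 Tuesday, common
2277: Jan 1 Monday, common
2276: Jan 1 Saturday, leap
2275: Jan 1 Friday, common
2274: Jan 1 Thursday, common
2273: Jan 1 Wednesday, common
2272: Jan 1 Monday, leap
2271: Jan 1 Sunday, common
2270: Jan 1 Saturday, common
2269: Jan 1 Friday, common
2268: Jan 1 Wednesday, leap
2267: Jan 1 Tuesday, common
2266: Jan 1 Monday, common
2265: Jan 1 Sunday, common
2264: Jan 1 Friday, leap
2263: Jan 1 Thursday, common
2262: Jan 1 Wednesday, common
2261: Jan 1 Tuesday, common
2260: Jan 1 Sunday, leap
2259: Jan 1 Saturday, common
2258: Jan 1 Friday, common
2257: Jan 1 Thursday, common
2256: Jan 1 Tuesday, leap
2255: Jan 1 Monday, common
2254: Jan 1 Sunday, common
2253: Jan 1 Saturday, common
2252: Jan 1 Thursday, leap
2252 matches on both conditions.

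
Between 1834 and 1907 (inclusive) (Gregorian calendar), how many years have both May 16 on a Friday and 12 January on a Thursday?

0

Check each year's weekday for May 16 and 12 January:
  1834: Fri/Sun  1835: Sat/Mon  1836: Mon/Tue  1837: Tue/Thu  1838: Wed/Fri  1839: Thu/Sat  1840: Sat/Sun  1841: Sun/Tue  1842: Mon/Wed  1843: Tue/Thu  1844: Thu/Fri  1845: Fri/Sun  1846: Sat/Mon  1847: Sun/Tue  …(46 more)…  1894: Wed/Fri  1895: Thu/Sat  1896: Sat/Sun  1897: Sun/Tue  1898: Mon/Wed  1899: Tue/Thu  1900: Wed/Fri  1901: Thu/Sat  1902: Fri/Sun  1903: Sat/Mon  1904: Mon/Tue  1905: Tue/Thu  1906: Wed/Fri  1907: Thu/Sat
Both conditions hold in: no year — 0.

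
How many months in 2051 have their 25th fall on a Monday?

Check the 25th of each month of 2051: Jan 25: Wed, Feb 25: Sat, Mar 25: Sat, Apr 25: Tue, May 25: Thu, Jun 25: Sun, Jul 25: Tue, Aug 25: Fri, Sep 25: Mon, Oct 25: Wed, Nov 25: Sat, Dec 25: Mon.
Monday occurs in September, December — 2 months.

2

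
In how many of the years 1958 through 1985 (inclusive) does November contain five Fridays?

November has 30 days; it has five Fridays when Friday falls among the first (month-length − 28) days — i.e. when November 1 is one of Friday/Thursday.
November 1 by year: 1958:Sat 1959:Sun 1960:Tue 1961:Wed 1962:Thu✓ 1963:Fri✓ 1964:Sun 1965:Mon 1966:Tue 1967:Wed 1968:Fri✓ 1969:Sat 1970:Sun 1971:Mon 1972:Wed 1973:Thu✓ 1974:Fri✓ 1975:Sat 1976:Mon 1977:Tue 1978:Wed 1979:Thu✓ 1980:Sat 1981:Sun 1982:Mon 1983:Tue 1984:Thu✓ 1985:Fri✓
Years with five Fridays: 1962, 1963, 1968, 1973, 1974, 1979, 1984, 1985 → 8.

8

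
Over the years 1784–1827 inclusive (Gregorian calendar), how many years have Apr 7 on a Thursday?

Track Apr 7's weekday year by year (advancing +1, or +2 across a Feb 29):
  1784: Wed  1785: Thu (+1) ✓  1786: Fri (+1)  1787: Sat (+1)  1788: Mon (+2)
  1789: Tue (+1)  1790: Wed (+1)  1791: Thu (+1) ✓  1792: Sat (+2)  1793: Sun (+1)
  1794: Mon (+1)  1795: Tue (+1)  1796: Thu (+2) ✓  1797: Fri (+1)  … (16 more years) …
  1814: Thu (+1) ✓  1815: Fri (+1)  1816: Sun (+2)  1817: Mon (+1)  1818: Tue (+1)
  1819: Wed (+1)  1820: Fri (+2)  1821: Sat (+1)  1822: Sun (+1)  1823: Mon (+1)
  1824: Wed (+2)  1825: Thu (+1) ✓  1826: Fri (+1)  1827: Sat (+1)
Thursday years: 1785, 1791, 1796, 1803, 1808, 1814, 1825 — 7 in total.

7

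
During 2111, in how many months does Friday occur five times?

4

A month of length L has five Fridays iff its first Friday is on day ≤ L−28 (so day 1–3 in a 31-day month, 1–2 in a 30-day month, day 1 in a leap February).
Checking each month of 2111: Jan starts Thu (31d) ✓; Feb starts Sun (28d); Mar starts Sun (31d); Apr starts Wed (30d); May starts Fri (31d) ✓; Jun starts Mon (30d); Jul starts Wed (31d) ✓; Aug starts Sat (31d); Sep starts Tue (30d); Oct starts Thu (31d) ✓; Nov starts Sun (30d); Dec starts Tue (31d).
Five-Friday months: January, May, July, October → 4.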